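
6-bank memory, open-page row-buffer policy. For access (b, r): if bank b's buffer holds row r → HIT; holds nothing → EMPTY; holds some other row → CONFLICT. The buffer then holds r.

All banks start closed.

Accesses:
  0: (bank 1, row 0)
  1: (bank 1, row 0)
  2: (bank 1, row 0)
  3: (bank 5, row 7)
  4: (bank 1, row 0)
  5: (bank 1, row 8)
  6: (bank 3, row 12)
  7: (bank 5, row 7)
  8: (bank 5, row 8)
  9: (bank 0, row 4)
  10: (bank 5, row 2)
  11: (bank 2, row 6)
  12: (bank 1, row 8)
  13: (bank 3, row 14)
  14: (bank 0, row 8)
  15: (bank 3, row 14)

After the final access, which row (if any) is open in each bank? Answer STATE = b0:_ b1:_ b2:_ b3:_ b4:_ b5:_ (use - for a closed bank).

STATE = b0:8 b1:8 b2:6 b3:14 b4:- b5:2

0: bank 1 row 0 — prev None → EMPTY
1: bank 1 row 0 — prev 0 → HIT
2: bank 1 row 0 — prev 0 → HIT
3: bank 5 row 7 — prev None → EMPTY
4: bank 1 row 0 — prev 0 → HIT
5: bank 1 row 8 — prev 0 → CONFLICT
6: bank 3 row 12 — prev None → EMPTY
7: bank 5 row 7 — prev 7 → HIT
8: bank 5 row 8 — prev 7 → CONFLICT
9: bank 0 row 4 — prev None → EMPTY
10: bank 5 row 2 — prev 8 → CONFLICT
11: bank 2 row 6 — prev None → EMPTY
12: bank 1 row 8 — prev 8 → HIT
13: bank 3 row 14 — prev 12 → CONFLICT
14: bank 0 row 8 — prev 4 → CONFLICT
15: bank 3 row 14 — prev 14 → HIT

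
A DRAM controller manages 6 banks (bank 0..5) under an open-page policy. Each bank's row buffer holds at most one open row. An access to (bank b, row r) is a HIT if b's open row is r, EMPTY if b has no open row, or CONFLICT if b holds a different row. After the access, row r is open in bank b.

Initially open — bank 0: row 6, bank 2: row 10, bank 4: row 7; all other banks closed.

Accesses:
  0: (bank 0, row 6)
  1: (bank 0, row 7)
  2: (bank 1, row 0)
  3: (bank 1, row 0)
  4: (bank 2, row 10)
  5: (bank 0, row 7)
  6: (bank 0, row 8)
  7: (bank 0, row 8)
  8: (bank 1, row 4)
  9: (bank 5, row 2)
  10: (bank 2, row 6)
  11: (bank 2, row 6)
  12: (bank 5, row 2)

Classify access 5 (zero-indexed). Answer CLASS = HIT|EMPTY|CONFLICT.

CLASS = HIT

  [0] b0 r6: had r6 ⇒ H
  [1] b0 r7: had r6 ⇒ C
  [2] b1 r0: no row ⇒ E
  [3] b1 r0: had r0 ⇒ H
  [4] b2 r10: had r10 ⇒ H
  [5] b0 r7: had r7 ⇒ H
  [6] b0 r8: had r7 ⇒ C
  [7] b0 r8: had r8 ⇒ H
  [8] b1 r4: had r0 ⇒ C
  [9] b5 r2: no row ⇒ E
  [10] b2 r6: had r10 ⇒ C
  [11] b2 r6: had r6 ⇒ H
  [12] b5 r2: had r2 ⇒ H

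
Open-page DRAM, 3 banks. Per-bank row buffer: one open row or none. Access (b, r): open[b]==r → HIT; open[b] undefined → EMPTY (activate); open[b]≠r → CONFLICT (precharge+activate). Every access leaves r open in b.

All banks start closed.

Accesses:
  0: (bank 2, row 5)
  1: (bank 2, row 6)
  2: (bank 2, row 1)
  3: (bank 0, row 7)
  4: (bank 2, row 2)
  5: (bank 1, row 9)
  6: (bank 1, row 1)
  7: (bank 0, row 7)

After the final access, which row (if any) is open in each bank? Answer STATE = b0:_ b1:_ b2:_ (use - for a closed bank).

STATE = b0:7 b1:1 b2:2

  [0] b2 r5: no row ⇒ E
  [1] b2 r6: had r5 ⇒ C
  [2] b2 r1: had r6 ⇒ C
  [3] b0 r7: no row ⇒ E
  [4] b2 r2: had r1 ⇒ C
  [5] b1 r9: no row ⇒ E
  [6] b1 r1: had r9 ⇒ C
  [7] b0 r7: had r7 ⇒ H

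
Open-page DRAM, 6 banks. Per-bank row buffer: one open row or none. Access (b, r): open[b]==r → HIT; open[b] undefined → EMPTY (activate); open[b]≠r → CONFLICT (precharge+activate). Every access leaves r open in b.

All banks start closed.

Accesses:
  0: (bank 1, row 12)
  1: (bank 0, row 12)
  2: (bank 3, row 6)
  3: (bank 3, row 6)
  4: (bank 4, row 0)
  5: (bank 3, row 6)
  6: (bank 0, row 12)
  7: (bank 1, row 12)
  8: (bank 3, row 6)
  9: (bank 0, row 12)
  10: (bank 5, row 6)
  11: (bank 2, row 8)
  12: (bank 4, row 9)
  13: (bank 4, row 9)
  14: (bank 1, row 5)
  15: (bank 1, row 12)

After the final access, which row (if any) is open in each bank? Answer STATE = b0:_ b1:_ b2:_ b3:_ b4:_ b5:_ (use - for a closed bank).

#0 (1,12) E
#1 (0,12) E
#2 (3,6) E
#3 (3,6) H  (was 6)
#4 (4,0) E
#5 (3,6) H  (was 6)
#6 (0,12) H  (was 12)
#7 (1,12) H  (was 12)
#8 (3,6) H  (was 6)
#9 (0,12) H  (was 12)
#10 (5,6) E
#11 (2,8) E
#12 (4,9) C  (was 0)
#13 (4,9) H  (was 9)
#14 (1,5) C  (was 12)
#15 (1,12) C  (was 5)

STATE = b0:12 b1:12 b2:8 b3:6 b4:9 b5:6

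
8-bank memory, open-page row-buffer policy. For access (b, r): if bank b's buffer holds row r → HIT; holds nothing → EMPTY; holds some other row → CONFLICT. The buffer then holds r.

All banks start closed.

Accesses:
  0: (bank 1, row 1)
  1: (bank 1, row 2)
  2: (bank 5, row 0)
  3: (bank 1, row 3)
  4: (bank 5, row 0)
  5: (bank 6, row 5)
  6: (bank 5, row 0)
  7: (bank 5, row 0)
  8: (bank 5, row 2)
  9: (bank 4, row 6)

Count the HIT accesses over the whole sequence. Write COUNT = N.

0: bank 1 row 1 — prev None → EMPTY
1: bank 1 row 2 — prev 1 → CONFLICT
2: bank 5 row 0 — prev None → EMPTY
3: bank 1 row 3 — prev 2 → CONFLICT
4: bank 5 row 0 — prev 0 → HIT
5: bank 6 row 5 — prev None → EMPTY
6: bank 5 row 0 — prev 0 → HIT
7: bank 5 row 0 — prev 0 → HIT
8: bank 5 row 2 — prev 0 → CONFLICT
9: bank 4 row 6 — prev None → EMPTY

COUNT = 3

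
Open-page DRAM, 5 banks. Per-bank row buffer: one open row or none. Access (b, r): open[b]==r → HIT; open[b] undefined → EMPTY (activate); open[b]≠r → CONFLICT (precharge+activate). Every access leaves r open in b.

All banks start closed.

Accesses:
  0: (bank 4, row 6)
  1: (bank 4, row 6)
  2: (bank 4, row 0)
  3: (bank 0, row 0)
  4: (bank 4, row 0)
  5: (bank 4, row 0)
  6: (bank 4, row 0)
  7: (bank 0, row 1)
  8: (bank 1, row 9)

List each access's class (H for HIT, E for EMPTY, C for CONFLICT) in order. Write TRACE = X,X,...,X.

TRACE = E,H,C,E,H,H,H,C,E

0: bank 4 row 6 — prev None → EMPTY
1: bank 4 row 6 — prev 6 → HIT
2: bank 4 row 0 — prev 6 → CONFLICT
3: bank 0 row 0 — prev None → EMPTY
4: bank 4 row 0 — prev 0 → HIT
5: bank 4 row 0 — prev 0 → HIT
6: bank 4 row 0 — prev 0 → HIT
7: bank 0 row 1 — prev 0 → CONFLICT
8: bank 1 row 9 — prev None → EMPTY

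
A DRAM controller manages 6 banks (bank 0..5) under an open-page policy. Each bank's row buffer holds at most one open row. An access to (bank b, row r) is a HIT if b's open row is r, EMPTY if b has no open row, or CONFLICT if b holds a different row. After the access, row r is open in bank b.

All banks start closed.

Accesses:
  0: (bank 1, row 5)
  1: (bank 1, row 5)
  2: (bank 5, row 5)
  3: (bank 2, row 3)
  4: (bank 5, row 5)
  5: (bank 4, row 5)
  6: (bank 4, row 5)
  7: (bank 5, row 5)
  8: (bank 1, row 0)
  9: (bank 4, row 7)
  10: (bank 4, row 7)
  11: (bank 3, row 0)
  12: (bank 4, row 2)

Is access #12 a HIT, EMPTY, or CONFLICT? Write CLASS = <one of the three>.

CLASS = CONFLICT

0: bank 1 row 5 — prev None → EMPTY
1: bank 1 row 5 — prev 5 → HIT
2: bank 5 row 5 — prev None → EMPTY
3: bank 2 row 3 — prev None → EMPTY
4: bank 5 row 5 — prev 5 → HIT
5: bank 4 row 5 — prev None → EMPTY
6: bank 4 row 5 — prev 5 → HIT
7: bank 5 row 5 — prev 5 → HIT
8: bank 1 row 0 — prev 5 → CONFLICT
9: bank 4 row 7 — prev 5 → CONFLICT
10: bank 4 row 7 — prev 7 → HIT
11: bank 3 row 0 — prev None → EMPTY
12: bank 4 row 2 — prev 7 → CONFLICT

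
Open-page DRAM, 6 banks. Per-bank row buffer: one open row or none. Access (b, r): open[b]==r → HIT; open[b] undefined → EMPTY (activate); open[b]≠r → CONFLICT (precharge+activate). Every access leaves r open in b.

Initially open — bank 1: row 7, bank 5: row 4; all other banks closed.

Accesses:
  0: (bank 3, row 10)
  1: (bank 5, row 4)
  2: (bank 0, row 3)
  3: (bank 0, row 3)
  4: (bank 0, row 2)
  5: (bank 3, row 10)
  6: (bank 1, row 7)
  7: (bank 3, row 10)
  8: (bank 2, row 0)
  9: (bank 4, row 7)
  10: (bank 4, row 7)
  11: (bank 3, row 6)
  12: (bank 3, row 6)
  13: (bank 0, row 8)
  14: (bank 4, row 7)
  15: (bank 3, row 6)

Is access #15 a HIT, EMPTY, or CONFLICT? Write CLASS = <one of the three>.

CLASS = HIT

step 0: bank3 None->10 [EMPTY]
step 1: bank5 4->4 [HIT]
step 2: bank0 None->3 [EMPTY]
step 3: bank0 3->3 [HIT]
step 4: bank0 3->2 [CONFLICT]
step 5: bank3 10->10 [HIT]
step 6: bank1 7->7 [HIT]
step 7: bank3 10->10 [HIT]
step 8: bank2 None->0 [EMPTY]
step 9: bank4 None->7 [EMPTY]
step 10: bank4 7->7 [HIT]
step 11: bank3 10->6 [CONFLICT]
step 12: bank3 6->6 [HIT]
step 13: bank0 2->8 [CONFLICT]
step 14: bank4 7->7 [HIT]
step 15: bank3 6->6 [HIT]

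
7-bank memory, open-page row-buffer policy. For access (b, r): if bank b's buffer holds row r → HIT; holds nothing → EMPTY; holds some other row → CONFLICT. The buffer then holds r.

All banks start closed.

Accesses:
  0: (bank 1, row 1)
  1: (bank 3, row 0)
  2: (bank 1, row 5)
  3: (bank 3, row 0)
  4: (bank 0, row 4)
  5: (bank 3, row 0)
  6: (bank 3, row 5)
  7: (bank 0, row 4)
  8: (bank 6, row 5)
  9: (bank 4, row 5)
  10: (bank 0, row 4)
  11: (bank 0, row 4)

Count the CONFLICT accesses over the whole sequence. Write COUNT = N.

  [0] b1 r1: no row ⇒ E
  [1] b3 r0: no row ⇒ E
  [2] b1 r5: had r1 ⇒ C
  [3] b3 r0: had r0 ⇒ H
  [4] b0 r4: no row ⇒ E
  [5] b3 r0: had r0 ⇒ H
  [6] b3 r5: had r0 ⇒ C
  [7] b0 r4: had r4 ⇒ H
  [8] b6 r5: no row ⇒ E
  [9] b4 r5: no row ⇒ E
  [10] b0 r4: had r4 ⇒ H
  [11] b0 r4: had r4 ⇒ H

COUNT = 2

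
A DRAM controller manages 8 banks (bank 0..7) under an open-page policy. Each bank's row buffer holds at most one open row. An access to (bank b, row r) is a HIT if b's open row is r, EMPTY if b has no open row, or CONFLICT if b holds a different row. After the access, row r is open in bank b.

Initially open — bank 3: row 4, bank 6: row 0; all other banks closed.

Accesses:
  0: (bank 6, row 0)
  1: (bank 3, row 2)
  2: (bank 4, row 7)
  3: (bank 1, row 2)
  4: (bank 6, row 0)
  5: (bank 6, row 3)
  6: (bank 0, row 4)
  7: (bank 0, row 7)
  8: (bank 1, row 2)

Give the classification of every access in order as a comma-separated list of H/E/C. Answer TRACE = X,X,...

TRACE = H,C,E,E,H,C,E,C,H

0: bank 6 row 0 — prev 0 → HIT
1: bank 3 row 2 — prev 4 → CONFLICT
2: bank 4 row 7 — prev None → EMPTY
3: bank 1 row 2 — prev None → EMPTY
4: bank 6 row 0 — prev 0 → HIT
5: bank 6 row 3 — prev 0 → CONFLICT
6: bank 0 row 4 — prev None → EMPTY
7: bank 0 row 7 — prev 4 → CONFLICT
8: bank 1 row 2 — prev 2 → HIT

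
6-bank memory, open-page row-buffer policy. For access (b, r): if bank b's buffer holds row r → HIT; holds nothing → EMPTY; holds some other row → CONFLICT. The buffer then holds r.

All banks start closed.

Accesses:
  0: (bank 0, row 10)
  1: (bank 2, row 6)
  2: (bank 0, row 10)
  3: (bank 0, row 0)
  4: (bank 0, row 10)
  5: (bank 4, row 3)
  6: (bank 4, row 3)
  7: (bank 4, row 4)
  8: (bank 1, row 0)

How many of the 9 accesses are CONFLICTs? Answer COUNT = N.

COUNT = 3

#0 (0,10) E
#1 (2,6) E
#2 (0,10) H  (was 10)
#3 (0,0) C  (was 10)
#4 (0,10) C  (was 0)
#5 (4,3) E
#6 (4,3) H  (was 3)
#7 (4,4) C  (was 3)
#8 (1,0) E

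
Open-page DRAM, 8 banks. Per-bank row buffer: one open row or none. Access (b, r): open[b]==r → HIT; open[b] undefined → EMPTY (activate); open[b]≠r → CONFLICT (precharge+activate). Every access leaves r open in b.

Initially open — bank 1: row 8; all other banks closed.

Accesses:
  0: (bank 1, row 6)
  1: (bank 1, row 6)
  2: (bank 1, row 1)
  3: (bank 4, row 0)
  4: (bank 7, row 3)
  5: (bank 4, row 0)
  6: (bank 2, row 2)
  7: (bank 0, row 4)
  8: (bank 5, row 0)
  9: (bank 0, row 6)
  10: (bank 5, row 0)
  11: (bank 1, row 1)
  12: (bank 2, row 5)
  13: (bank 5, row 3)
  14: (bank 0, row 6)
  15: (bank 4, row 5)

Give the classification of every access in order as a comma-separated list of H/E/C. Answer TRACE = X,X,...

  [0] b1 r6: had r8 ⇒ C
  [1] b1 r6: had r6 ⇒ H
  [2] b1 r1: had r6 ⇒ C
  [3] b4 r0: no row ⇒ E
  [4] b7 r3: no row ⇒ E
  [5] b4 r0: had r0 ⇒ H
  [6] b2 r2: no row ⇒ E
  [7] b0 r4: no row ⇒ E
  [8] b5 r0: no row ⇒ E
  [9] b0 r6: had r4 ⇒ C
  [10] b5 r0: had r0 ⇒ H
  [11] b1 r1: had r1 ⇒ H
  [12] b2 r5: had r2 ⇒ C
  [13] b5 r3: had r0 ⇒ C
  [14] b0 r6: had r6 ⇒ H
  [15] b4 r5: had r0 ⇒ C

TRACE = C,H,C,E,E,H,E,E,E,C,H,H,C,C,H,C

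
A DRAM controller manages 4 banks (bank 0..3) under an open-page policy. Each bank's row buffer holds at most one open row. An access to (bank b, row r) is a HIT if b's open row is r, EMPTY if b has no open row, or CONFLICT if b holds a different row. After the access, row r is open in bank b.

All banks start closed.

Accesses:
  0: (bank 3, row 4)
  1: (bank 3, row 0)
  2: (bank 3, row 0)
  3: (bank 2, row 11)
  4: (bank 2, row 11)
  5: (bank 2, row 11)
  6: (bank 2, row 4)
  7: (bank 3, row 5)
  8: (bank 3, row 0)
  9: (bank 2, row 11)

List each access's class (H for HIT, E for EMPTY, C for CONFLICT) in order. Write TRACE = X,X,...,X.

TRACE = E,C,H,E,H,H,C,C,C,C

step 0: bank3 None->4 [EMPTY]
step 1: bank3 4->0 [CONFLICT]
step 2: bank3 0->0 [HIT]
step 3: bank2 None->11 [EMPTY]
step 4: bank2 11->11 [HIT]
step 5: bank2 11->11 [HIT]
step 6: bank2 11->4 [CONFLICT]
step 7: bank3 0->5 [CONFLICT]
step 8: bank3 5->0 [CONFLICT]
step 9: bank2 4->11 [CONFLICT]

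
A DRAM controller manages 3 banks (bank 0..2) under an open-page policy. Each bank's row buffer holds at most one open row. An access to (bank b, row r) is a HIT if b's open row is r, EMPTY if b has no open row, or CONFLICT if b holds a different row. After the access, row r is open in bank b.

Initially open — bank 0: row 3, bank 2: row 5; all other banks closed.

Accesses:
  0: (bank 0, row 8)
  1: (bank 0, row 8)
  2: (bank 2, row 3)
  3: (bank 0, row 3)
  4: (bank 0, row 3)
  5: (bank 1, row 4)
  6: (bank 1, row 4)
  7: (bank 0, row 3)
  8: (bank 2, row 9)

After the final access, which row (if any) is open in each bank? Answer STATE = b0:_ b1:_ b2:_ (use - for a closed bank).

  [0] b0 r8: had r3 ⇒ C
  [1] b0 r8: had r8 ⇒ H
  [2] b2 r3: had r5 ⇒ C
  [3] b0 r3: had r8 ⇒ C
  [4] b0 r3: had r3 ⇒ H
  [5] b1 r4: no row ⇒ E
  [6] b1 r4: had r4 ⇒ H
  [7] b0 r3: had r3 ⇒ H
  [8] b2 r9: had r3 ⇒ C

STATE = b0:3 b1:4 b2:9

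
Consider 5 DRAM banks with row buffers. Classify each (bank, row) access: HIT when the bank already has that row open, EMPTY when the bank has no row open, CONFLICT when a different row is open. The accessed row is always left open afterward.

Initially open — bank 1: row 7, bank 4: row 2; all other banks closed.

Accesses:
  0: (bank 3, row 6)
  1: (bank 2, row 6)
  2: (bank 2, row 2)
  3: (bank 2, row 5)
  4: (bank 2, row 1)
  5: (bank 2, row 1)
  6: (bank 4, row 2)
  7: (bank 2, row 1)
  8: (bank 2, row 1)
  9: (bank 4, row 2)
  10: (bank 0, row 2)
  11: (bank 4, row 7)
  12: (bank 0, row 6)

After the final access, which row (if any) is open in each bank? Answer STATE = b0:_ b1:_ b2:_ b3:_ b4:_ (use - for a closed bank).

STATE = b0:6 b1:7 b2:1 b3:6 b4:7

  [0] b3 r6: no row ⇒ E
  [1] b2 r6: no row ⇒ E
  [2] b2 r2: had r6 ⇒ C
  [3] b2 r5: had r2 ⇒ C
  [4] b2 r1: had r5 ⇒ C
  [5] b2 r1: had r1 ⇒ H
  [6] b4 r2: had r2 ⇒ H
  [7] b2 r1: had r1 ⇒ H
  [8] b2 r1: had r1 ⇒ H
  [9] b4 r2: had r2 ⇒ H
  [10] b0 r2: no row ⇒ E
  [11] b4 r7: had r2 ⇒ C
  [12] b0 r6: had r2 ⇒ C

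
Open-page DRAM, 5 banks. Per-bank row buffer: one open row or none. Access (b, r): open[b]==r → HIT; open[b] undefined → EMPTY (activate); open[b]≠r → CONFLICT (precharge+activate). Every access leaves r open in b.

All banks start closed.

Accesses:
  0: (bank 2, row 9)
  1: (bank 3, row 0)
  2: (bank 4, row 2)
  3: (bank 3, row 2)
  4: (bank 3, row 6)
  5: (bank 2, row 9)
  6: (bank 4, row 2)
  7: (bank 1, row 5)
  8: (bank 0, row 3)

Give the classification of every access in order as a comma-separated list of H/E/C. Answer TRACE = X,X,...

step 0: bank2 None->9 [EMPTY]
step 1: bank3 None->0 [EMPTY]
step 2: bank4 None->2 [EMPTY]
step 3: bank3 0->2 [CONFLICT]
step 4: bank3 2->6 [CONFLICT]
step 5: bank2 9->9 [HIT]
step 6: bank4 2->2 [HIT]
step 7: bank1 None->5 [EMPTY]
step 8: bank0 None->3 [EMPTY]

TRACE = E,E,E,C,C,H,H,E,E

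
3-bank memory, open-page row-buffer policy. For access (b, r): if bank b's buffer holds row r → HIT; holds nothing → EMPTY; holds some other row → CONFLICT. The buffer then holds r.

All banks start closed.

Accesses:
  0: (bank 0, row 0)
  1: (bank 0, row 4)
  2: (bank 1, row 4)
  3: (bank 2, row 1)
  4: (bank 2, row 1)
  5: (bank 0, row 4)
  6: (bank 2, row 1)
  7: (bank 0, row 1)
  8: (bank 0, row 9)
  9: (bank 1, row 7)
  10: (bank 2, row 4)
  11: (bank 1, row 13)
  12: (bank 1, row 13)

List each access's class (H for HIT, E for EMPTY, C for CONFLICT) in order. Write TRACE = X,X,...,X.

#0 (0,0) E
#1 (0,4) C  (was 0)
#2 (1,4) E
#3 (2,1) E
#4 (2,1) H  (was 1)
#5 (0,4) H  (was 4)
#6 (2,1) H  (was 1)
#7 (0,1) C  (was 4)
#8 (0,9) C  (was 1)
#9 (1,7) C  (was 4)
#10 (2,4) C  (was 1)
#11 (1,13) C  (was 7)
#12 (1,13) H  (was 13)

TRACE = E,C,E,E,H,H,H,C,C,C,C,C,H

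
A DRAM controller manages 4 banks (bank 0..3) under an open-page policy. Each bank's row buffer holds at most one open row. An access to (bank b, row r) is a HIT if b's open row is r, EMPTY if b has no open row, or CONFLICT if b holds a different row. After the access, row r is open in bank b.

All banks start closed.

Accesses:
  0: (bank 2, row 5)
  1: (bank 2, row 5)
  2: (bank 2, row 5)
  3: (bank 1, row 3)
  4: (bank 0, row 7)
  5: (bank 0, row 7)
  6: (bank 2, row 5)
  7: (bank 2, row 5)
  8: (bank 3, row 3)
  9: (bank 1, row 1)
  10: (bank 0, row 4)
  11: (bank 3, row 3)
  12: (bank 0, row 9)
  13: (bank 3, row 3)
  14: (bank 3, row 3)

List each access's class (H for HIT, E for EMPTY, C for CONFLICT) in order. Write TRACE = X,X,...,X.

step 0: bank2 None->5 [EMPTY]
step 1: bank2 5->5 [HIT]
step 2: bank2 5->5 [HIT]
step 3: bank1 None->3 [EMPTY]
step 4: bank0 None->7 [EMPTY]
step 5: bank0 7->7 [HIT]
step 6: bank2 5->5 [HIT]
step 7: bank2 5->5 [HIT]
step 8: bank3 None->3 [EMPTY]
step 9: bank1 3->1 [CONFLICT]
step 10: bank0 7->4 [CONFLICT]
step 11: bank3 3->3 [HIT]
step 12: bank0 4->9 [CONFLICT]
step 13: bank3 3->3 [HIT]
step 14: bank3 3->3 [HIT]

TRACE = E,H,H,E,E,H,H,H,E,C,C,H,C,H,H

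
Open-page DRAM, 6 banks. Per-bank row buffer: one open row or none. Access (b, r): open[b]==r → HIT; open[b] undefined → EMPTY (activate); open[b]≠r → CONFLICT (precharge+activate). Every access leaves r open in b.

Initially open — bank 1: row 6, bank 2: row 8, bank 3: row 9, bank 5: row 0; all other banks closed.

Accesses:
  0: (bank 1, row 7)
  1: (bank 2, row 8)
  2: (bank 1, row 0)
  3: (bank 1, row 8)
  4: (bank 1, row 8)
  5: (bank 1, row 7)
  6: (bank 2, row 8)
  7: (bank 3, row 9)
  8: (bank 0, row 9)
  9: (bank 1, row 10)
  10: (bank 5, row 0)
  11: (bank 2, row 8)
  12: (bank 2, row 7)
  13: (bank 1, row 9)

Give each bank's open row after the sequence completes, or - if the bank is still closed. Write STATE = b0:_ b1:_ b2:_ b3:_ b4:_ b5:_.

#0 (1,7) C  (was 6)
#1 (2,8) H  (was 8)
#2 (1,0) C  (was 7)
#3 (1,8) C  (was 0)
#4 (1,8) H  (was 8)
#5 (1,7) C  (was 8)
#6 (2,8) H  (was 8)
#7 (3,9) H  (was 9)
#8 (0,9) E
#9 (1,10) C  (was 7)
#10 (5,0) H  (was 0)
#11 (2,8) H  (was 8)
#12 (2,7) C  (was 8)
#13 (1,9) C  (was 10)

STATE = b0:9 b1:9 b2:7 b3:9 b4:- b5:0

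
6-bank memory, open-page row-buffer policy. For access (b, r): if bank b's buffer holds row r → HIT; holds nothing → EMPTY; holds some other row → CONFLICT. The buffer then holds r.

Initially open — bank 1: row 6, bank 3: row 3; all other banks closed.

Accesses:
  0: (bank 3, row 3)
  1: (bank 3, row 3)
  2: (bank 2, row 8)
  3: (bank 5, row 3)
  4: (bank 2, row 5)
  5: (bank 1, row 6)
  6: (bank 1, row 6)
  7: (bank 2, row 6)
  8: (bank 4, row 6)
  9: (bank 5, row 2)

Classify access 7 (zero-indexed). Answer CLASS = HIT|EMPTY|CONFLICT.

0: bank 3 row 3 — prev 3 → HIT
1: bank 3 row 3 — prev 3 → HIT
2: bank 2 row 8 — prev None → EMPTY
3: bank 5 row 3 — prev None → EMPTY
4: bank 2 row 5 — prev 8 → CONFLICT
5: bank 1 row 6 — prev 6 → HIT
6: bank 1 row 6 — prev 6 → HIT
7: bank 2 row 6 — prev 5 → CONFLICT
8: bank 4 row 6 — prev None → EMPTY
9: bank 5 row 2 — prev 3 → CONFLICT

CLASS = CONFLICT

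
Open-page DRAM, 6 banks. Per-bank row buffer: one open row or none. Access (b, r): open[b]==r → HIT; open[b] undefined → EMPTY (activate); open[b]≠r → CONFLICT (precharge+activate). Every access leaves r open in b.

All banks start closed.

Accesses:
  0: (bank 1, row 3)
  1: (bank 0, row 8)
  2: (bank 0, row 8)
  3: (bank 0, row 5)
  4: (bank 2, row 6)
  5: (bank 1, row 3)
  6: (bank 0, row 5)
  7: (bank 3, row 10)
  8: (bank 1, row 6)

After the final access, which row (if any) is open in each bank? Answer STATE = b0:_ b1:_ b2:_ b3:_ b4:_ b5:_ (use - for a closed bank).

#0 (1,3) E
#1 (0,8) E
#2 (0,8) H  (was 8)
#3 (0,5) C  (was 8)
#4 (2,6) E
#5 (1,3) H  (was 3)
#6 (0,5) H  (was 5)
#7 (3,10) E
#8 (1,6) C  (was 3)

STATE = b0:5 b1:6 b2:6 b3:10 b4:- b5:-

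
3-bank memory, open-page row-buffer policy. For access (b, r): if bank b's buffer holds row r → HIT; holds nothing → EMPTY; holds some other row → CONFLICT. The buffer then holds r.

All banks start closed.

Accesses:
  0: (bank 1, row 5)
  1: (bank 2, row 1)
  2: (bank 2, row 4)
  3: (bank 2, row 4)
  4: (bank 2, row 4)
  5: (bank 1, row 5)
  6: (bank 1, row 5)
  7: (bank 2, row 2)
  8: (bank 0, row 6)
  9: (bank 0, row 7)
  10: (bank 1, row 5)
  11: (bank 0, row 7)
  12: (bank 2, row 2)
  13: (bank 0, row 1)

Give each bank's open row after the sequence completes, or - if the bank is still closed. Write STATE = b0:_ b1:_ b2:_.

0: bank 1 row 5 — prev None → EMPTY
1: bank 2 row 1 — prev None → EMPTY
2: bank 2 row 4 — prev 1 → CONFLICT
3: bank 2 row 4 — prev 4 → HIT
4: bank 2 row 4 — prev 4 → HIT
5: bank 1 row 5 — prev 5 → HIT
6: bank 1 row 5 — prev 5 → HIT
7: bank 2 row 2 — prev 4 → CONFLICT
8: bank 0 row 6 — prev None → EMPTY
9: bank 0 row 7 — prev 6 → CONFLICT
10: bank 1 row 5 — prev 5 → HIT
11: bank 0 row 7 — prev 7 → HIT
12: bank 2 row 2 — prev 2 → HIT
13: bank 0 row 1 — prev 7 → CONFLICT

STATE = b0:1 b1:5 b2:2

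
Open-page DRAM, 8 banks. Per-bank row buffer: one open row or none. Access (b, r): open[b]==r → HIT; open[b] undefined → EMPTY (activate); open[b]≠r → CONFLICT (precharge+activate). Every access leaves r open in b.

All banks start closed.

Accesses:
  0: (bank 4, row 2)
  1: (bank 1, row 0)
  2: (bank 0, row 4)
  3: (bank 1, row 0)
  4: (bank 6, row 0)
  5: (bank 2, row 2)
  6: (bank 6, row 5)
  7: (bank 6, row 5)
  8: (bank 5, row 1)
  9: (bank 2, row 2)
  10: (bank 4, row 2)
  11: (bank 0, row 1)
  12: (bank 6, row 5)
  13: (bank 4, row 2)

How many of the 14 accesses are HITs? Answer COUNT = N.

COUNT = 6

step 0: bank4 None->2 [EMPTY]
step 1: bank1 None->0 [EMPTY]
step 2: bank0 None->4 [EMPTY]
step 3: bank1 0->0 [HIT]
step 4: bank6 None->0 [EMPTY]
step 5: bank2 None->2 [EMPTY]
step 6: bank6 0->5 [CONFLICT]
step 7: bank6 5->5 [HIT]
step 8: bank5 None->1 [EMPTY]
step 9: bank2 2->2 [HIT]
step 10: bank4 2->2 [HIT]
step 11: bank0 4->1 [CONFLICT]
step 12: bank6 5->5 [HIT]
step 13: bank4 2->2 [HIT]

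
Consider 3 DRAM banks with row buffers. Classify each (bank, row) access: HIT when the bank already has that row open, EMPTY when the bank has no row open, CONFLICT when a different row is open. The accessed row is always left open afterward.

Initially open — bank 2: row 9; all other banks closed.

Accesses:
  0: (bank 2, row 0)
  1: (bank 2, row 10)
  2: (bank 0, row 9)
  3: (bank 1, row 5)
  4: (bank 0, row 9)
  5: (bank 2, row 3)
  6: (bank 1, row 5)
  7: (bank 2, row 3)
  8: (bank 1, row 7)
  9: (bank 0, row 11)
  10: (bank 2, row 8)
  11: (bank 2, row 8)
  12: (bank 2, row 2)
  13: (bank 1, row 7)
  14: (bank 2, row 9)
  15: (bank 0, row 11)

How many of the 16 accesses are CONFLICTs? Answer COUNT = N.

COUNT = 8

step 0: bank2 9->0 [CONFLICT]
step 1: bank2 0->10 [CONFLICT]
step 2: bank0 None->9 [EMPTY]
step 3: bank1 None->5 [EMPTY]
step 4: bank0 9->9 [HIT]
step 5: bank2 10->3 [CONFLICT]
step 6: bank1 5->5 [HIT]
step 7: bank2 3->3 [HIT]
step 8: bank1 5->7 [CONFLICT]
step 9: bank0 9->11 [CONFLICT]
step 10: bank2 3->8 [CONFLICT]
step 11: bank2 8->8 [HIT]
step 12: bank2 8->2 [CONFLICT]
step 13: bank1 7->7 [HIT]
step 14: bank2 2->9 [CONFLICT]
step 15: bank0 11->11 [HIT]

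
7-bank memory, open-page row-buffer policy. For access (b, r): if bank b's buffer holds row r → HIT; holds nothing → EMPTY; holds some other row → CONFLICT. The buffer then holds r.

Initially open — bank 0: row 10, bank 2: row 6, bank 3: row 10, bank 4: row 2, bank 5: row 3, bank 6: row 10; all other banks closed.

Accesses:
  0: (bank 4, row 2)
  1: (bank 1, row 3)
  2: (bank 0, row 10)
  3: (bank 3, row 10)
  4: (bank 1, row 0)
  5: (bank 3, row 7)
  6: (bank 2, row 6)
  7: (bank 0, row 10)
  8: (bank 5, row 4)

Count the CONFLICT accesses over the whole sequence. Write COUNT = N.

step 0: bank4 2->2 [HIT]
step 1: bank1 None->3 [EMPTY]
step 2: bank0 10->10 [HIT]
step 3: bank3 10->10 [HIT]
step 4: bank1 3->0 [CONFLICT]
step 5: bank3 10->7 [CONFLICT]
step 6: bank2 6->6 [HIT]
step 7: bank0 10->10 [HIT]
step 8: bank5 3->4 [CONFLICT]

COUNT = 3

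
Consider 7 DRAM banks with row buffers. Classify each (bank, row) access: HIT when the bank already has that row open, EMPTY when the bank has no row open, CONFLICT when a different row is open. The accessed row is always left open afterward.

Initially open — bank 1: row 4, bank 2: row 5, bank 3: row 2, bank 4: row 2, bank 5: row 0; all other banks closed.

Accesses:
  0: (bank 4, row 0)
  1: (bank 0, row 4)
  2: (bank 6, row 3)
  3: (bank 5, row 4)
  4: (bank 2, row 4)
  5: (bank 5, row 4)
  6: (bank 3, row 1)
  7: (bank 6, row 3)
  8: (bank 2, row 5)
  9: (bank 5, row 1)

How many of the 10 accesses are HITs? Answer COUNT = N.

COUNT = 2

step 0: bank4 2->0 [CONFLICT]
step 1: bank0 None->4 [EMPTY]
step 2: bank6 None->3 [EMPTY]
step 3: bank5 0->4 [CONFLICT]
step 4: bank2 5->4 [CONFLICT]
step 5: bank5 4->4 [HIT]
step 6: bank3 2->1 [CONFLICT]
step 7: bank6 3->3 [HIT]
step 8: bank2 4->5 [CONFLICT]
step 9: bank5 4->1 [CONFLICT]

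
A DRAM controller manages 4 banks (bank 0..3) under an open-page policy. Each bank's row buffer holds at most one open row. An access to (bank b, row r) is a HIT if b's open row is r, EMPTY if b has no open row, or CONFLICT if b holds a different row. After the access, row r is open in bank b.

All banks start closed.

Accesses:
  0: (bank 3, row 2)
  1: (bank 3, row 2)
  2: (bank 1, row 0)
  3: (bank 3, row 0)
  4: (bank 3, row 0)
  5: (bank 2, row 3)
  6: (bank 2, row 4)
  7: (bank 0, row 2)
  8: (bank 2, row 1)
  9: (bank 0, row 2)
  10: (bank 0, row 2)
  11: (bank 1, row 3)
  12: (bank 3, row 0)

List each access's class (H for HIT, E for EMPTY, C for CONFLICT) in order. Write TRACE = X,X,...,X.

  [0] b3 r2: no row ⇒ E
  [1] b3 r2: had r2 ⇒ H
  [2] b1 r0: no row ⇒ E
  [3] b3 r0: had r2 ⇒ C
  [4] b3 r0: had r0 ⇒ H
  [5] b2 r3: no row ⇒ E
  [6] b2 r4: had r3 ⇒ C
  [7] b0 r2: no row ⇒ E
  [8] b2 r1: had r4 ⇒ C
  [9] b0 r2: had r2 ⇒ H
  [10] b0 r2: had r2 ⇒ H
  [11] b1 r3: had r0 ⇒ C
  [12] b3 r0: had r0 ⇒ H

TRACE = E,H,E,C,H,E,C,E,C,H,H,C,H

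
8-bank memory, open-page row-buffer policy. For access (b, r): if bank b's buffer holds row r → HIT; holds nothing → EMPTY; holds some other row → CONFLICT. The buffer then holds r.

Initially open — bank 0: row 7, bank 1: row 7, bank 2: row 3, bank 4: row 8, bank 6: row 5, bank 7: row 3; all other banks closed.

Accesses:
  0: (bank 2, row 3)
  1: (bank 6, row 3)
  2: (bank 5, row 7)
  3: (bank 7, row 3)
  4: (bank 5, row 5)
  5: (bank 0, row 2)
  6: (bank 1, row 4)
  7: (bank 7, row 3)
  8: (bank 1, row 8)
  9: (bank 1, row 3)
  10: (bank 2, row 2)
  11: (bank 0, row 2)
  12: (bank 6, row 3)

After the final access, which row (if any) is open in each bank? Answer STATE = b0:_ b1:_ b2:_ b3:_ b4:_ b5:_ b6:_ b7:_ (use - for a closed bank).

#0 (2,3) H  (was 3)
#1 (6,3) C  (was 5)
#2 (5,7) E
#3 (7,3) H  (was 3)
#4 (5,5) C  (was 7)
#5 (0,2) C  (was 7)
#6 (1,4) C  (was 7)
#7 (7,3) H  (was 3)
#8 (1,8) C  (was 4)
#9 (1,3) C  (was 8)
#10 (2,2) C  (was 3)
#11 (0,2) H  (was 2)
#12 (6,3) H  (was 3)

STATE = b0:2 b1:3 b2:2 b3:- b4:8 b5:5 b6:3 b7:3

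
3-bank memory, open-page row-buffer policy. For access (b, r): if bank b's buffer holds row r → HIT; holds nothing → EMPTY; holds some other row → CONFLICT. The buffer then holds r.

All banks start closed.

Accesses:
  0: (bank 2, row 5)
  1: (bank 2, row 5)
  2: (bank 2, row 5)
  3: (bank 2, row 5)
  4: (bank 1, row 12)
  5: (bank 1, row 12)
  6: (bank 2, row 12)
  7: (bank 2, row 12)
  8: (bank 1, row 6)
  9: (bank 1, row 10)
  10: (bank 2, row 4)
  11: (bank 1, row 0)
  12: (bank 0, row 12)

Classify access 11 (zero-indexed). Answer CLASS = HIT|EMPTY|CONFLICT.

0: bank 2 row 5 — prev None → EMPTY
1: bank 2 row 5 — prev 5 → HIT
2: bank 2 row 5 — prev 5 → HIT
3: bank 2 row 5 — prev 5 → HIT
4: bank 1 row 12 — prev None → EMPTY
5: bank 1 row 12 — prev 12 → HIT
6: bank 2 row 12 — prev 5 → CONFLICT
7: bank 2 row 12 — prev 12 → HIT
8: bank 1 row 6 — prev 12 → CONFLICT
9: bank 1 row 10 — prev 6 → CONFLICT
10: bank 2 row 4 — prev 12 → CONFLICT
11: bank 1 row 0 — prev 10 → CONFLICT
12: bank 0 row 12 — prev None → EMPTY

CLASS = CONFLICT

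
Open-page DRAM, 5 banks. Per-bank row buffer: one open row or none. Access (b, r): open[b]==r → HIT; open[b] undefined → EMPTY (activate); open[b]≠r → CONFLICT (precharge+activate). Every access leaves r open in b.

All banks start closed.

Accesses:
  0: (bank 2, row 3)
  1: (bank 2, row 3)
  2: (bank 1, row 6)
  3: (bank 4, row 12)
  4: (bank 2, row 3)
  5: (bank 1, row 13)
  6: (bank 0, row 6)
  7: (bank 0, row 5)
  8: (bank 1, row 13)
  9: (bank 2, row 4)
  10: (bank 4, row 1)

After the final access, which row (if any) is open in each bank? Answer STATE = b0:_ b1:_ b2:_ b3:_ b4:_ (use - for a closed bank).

STATE = b0:5 b1:13 b2:4 b3:- b4:1

step 0: bank2 None->3 [EMPTY]
step 1: bank2 3->3 [HIT]
step 2: bank1 None->6 [EMPTY]
step 3: bank4 None->12 [EMPTY]
step 4: bank2 3->3 [HIT]
step 5: bank1 6->13 [CONFLICT]
step 6: bank0 None->6 [EMPTY]
step 7: bank0 6->5 [CONFLICT]
step 8: bank1 13->13 [HIT]
step 9: bank2 3->4 [CONFLICT]
step 10: bank4 12->1 [CONFLICT]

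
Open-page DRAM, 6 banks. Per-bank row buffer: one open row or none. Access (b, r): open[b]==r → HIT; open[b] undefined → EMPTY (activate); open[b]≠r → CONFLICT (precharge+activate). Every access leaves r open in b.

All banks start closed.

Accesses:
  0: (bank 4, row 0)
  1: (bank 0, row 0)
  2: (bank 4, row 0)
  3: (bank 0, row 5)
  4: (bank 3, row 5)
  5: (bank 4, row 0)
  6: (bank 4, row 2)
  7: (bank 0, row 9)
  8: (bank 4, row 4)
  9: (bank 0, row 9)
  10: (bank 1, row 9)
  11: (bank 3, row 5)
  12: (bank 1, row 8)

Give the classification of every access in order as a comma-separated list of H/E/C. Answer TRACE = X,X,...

TRACE = E,E,H,C,E,H,C,C,C,H,E,H,C

step 0: bank4 None->0 [EMPTY]
step 1: bank0 None->0 [EMPTY]
step 2: bank4 0->0 [HIT]
step 3: bank0 0->5 [CONFLICT]
step 4: bank3 None->5 [EMPTY]
step 5: bank4 0->0 [HIT]
step 6: bank4 0->2 [CONFLICT]
step 7: bank0 5->9 [CONFLICT]
step 8: bank4 2->4 [CONFLICT]
step 9: bank0 9->9 [HIT]
step 10: bank1 None->9 [EMPTY]
step 11: bank3 5->5 [HIT]
step 12: bank1 9->8 [CONFLICT]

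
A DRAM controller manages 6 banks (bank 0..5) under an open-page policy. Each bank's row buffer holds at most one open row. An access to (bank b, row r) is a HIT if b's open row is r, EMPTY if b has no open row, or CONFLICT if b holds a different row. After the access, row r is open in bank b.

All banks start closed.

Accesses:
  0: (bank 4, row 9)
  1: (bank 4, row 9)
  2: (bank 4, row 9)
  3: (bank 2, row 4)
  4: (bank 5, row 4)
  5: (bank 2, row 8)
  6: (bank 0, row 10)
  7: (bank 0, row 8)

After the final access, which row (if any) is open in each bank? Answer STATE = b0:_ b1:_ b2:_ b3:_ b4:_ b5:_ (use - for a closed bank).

step 0: bank4 None->9 [EMPTY]
step 1: bank4 9->9 [HIT]
step 2: bank4 9->9 [HIT]
step 3: bank2 None->4 [EMPTY]
step 4: bank5 None->4 [EMPTY]
step 5: bank2 4->8 [CONFLICT]
step 6: bank0 None->10 [EMPTY]
step 7: bank0 10->8 [CONFLICT]

STATE = b0:8 b1:- b2:8 b3:- b4:9 b5:4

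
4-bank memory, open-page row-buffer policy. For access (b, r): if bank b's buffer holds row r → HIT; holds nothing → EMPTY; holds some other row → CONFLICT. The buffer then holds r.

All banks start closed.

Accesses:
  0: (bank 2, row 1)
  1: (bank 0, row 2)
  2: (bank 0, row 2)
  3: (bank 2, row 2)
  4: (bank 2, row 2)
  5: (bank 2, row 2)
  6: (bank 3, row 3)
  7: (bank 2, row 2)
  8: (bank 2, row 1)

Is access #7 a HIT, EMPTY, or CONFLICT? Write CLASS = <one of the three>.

CLASS = HIT

#0 (2,1) E
#1 (0,2) E
#2 (0,2) H  (was 2)
#3 (2,2) C  (was 1)
#4 (2,2) H  (was 2)
#5 (2,2) H  (was 2)
#6 (3,3) E
#7 (2,2) H  (was 2)
#8 (2,1) C  (was 2)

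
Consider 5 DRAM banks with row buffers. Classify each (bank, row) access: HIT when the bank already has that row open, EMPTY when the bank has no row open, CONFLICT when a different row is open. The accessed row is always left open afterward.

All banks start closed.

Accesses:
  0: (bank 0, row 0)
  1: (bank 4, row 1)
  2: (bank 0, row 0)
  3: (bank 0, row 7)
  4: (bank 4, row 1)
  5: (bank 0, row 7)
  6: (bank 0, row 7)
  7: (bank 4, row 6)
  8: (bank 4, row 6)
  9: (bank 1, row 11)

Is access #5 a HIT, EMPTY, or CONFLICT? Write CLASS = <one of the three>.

CLASS = HIT

#0 (0,0) E
#1 (4,1) E
#2 (0,0) H  (was 0)
#3 (0,7) C  (was 0)
#4 (4,1) H  (was 1)
#5 (0,7) H  (was 7)
#6 (0,7) H  (was 7)
#7 (4,6) C  (was 1)
#8 (4,6) H  (was 6)
#9 (1,11) E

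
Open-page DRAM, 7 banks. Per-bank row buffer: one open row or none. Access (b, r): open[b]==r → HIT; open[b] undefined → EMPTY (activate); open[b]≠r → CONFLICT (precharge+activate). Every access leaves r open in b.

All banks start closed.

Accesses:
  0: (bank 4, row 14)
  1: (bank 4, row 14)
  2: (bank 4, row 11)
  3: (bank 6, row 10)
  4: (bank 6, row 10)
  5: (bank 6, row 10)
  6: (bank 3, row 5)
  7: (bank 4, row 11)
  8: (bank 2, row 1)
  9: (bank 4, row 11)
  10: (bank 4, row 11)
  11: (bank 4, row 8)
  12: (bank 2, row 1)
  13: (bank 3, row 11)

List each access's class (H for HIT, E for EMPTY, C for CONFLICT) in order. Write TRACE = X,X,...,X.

TRACE = E,H,C,E,H,H,E,H,E,H,H,C,H,C

#0 (4,14) E
#1 (4,14) H  (was 14)
#2 (4,11) C  (was 14)
#3 (6,10) E
#4 (6,10) H  (was 10)
#5 (6,10) H  (was 10)
#6 (3,5) E
#7 (4,11) H  (was 11)
#8 (2,1) E
#9 (4,11) H  (was 11)
#10 (4,11) H  (was 11)
#11 (4,8) C  (was 11)
#12 (2,1) H  (was 1)
#13 (3,11) C  (was 5)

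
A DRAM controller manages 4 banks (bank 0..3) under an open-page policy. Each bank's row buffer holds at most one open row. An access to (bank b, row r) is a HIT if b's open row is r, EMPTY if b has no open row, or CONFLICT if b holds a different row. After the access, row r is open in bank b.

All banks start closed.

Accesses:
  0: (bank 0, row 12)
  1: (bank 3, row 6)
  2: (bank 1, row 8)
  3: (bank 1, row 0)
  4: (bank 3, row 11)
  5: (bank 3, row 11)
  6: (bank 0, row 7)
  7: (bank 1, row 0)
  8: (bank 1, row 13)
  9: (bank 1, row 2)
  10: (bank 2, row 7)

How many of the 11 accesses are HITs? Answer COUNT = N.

step 0: bank0 None->12 [EMPTY]
step 1: bank3 None->6 [EMPTY]
step 2: bank1 None->8 [EMPTY]
step 3: bank1 8->0 [CONFLICT]
step 4: bank3 6->11 [CONFLICT]
step 5: bank3 11->11 [HIT]
step 6: bank0 12->7 [CONFLICT]
step 7: bank1 0->0 [HIT]
step 8: bank1 0->13 [CONFLICT]
step 9: bank1 13->2 [CONFLICT]
step 10: bank2 None->7 [EMPTY]

COUNT = 2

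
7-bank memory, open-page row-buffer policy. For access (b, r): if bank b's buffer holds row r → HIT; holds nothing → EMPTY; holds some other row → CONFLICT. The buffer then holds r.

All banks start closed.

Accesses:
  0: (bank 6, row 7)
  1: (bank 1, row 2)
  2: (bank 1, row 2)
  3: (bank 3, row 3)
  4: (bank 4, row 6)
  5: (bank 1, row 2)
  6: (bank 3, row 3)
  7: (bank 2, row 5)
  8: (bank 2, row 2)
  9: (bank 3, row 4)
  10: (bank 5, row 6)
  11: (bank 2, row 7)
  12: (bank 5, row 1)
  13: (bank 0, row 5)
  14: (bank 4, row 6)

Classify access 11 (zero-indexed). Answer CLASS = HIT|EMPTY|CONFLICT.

  [0] b6 r7: no row ⇒ E
  [1] b1 r2: no row ⇒ E
  [2] b1 r2: had r2 ⇒ H
  [3] b3 r3: no row ⇒ E
  [4] b4 r6: no row ⇒ E
  [5] b1 r2: had r2 ⇒ H
  [6] b3 r3: had r3 ⇒ H
  [7] b2 r5: no row ⇒ E
  [8] b2 r2: had r5 ⇒ C
  [9] b3 r4: had r3 ⇒ C
  [10] b5 r6: no row ⇒ E
  [11] b2 r7: had r2 ⇒ C
  [12] b5 r1: had r6 ⇒ C
  [13] b0 r5: no row ⇒ E
  [14] b4 r6: had r6 ⇒ H

CLASS = CONFLICT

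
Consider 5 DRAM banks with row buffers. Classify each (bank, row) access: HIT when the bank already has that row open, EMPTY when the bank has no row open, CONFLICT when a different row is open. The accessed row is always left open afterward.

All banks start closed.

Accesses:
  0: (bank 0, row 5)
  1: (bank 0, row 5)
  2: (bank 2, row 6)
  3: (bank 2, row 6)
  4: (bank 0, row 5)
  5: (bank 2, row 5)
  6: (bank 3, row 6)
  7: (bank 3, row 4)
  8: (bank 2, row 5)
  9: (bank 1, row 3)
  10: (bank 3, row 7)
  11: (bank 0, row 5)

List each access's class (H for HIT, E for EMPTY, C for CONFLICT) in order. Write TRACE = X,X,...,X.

#0 (0,5) E
#1 (0,5) H  (was 5)
#2 (2,6) E
#3 (2,6) H  (was 6)
#4 (0,5) H  (was 5)
#5 (2,5) C  (was 6)
#6 (3,6) E
#7 (3,4) C  (was 6)
#8 (2,5) H  (was 5)
#9 (1,3) E
#10 (3,7) C  (was 4)
#11 (0,5) H  (was 5)

TRACE = E,H,E,H,H,C,E,C,H,E,C,H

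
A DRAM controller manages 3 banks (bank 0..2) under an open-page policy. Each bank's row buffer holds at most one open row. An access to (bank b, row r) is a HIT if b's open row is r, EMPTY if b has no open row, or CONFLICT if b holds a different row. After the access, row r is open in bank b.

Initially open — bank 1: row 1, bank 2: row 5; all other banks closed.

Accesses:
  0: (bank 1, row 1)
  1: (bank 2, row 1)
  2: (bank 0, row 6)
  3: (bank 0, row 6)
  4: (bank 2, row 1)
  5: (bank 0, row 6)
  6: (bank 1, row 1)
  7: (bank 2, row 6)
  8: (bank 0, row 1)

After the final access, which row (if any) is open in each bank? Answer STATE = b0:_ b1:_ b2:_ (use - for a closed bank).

step 0: bank1 1->1 [HIT]
step 1: bank2 5->1 [CONFLICT]
step 2: bank0 None->6 [EMPTY]
step 3: bank0 6->6 [HIT]
step 4: bank2 1->1 [HIT]
step 5: bank0 6->6 [HIT]
step 6: bank1 1->1 [HIT]
step 7: bank2 1->6 [CONFLICT]
step 8: bank0 6->1 [CONFLICT]

STATE = b0:1 b1:1 b2:6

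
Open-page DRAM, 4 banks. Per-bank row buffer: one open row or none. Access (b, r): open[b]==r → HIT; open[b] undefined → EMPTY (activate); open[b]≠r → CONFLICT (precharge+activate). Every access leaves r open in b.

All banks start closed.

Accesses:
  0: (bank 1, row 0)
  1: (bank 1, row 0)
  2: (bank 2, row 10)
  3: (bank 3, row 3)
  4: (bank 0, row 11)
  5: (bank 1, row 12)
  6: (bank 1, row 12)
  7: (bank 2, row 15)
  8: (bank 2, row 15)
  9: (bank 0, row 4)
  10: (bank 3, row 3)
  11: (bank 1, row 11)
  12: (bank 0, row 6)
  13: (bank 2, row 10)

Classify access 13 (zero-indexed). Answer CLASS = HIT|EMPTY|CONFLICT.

0: bank 1 row 0 — prev None → EMPTY
1: bank 1 row 0 — prev 0 → HIT
2: bank 2 row 10 — prev None → EMPTY
3: bank 3 row 3 — prev None → EMPTY
4: bank 0 row 11 — prev None → EMPTY
5: bank 1 row 12 — prev 0 → CONFLICT
6: bank 1 row 12 — prev 12 → HIT
7: bank 2 row 15 — prev 10 → CONFLICT
8: bank 2 row 15 — prev 15 → HIT
9: bank 0 row 4 — prev 11 → CONFLICT
10: bank 3 row 3 — prev 3 → HIT
11: bank 1 row 11 — prev 12 → CONFLICT
12: bank 0 row 6 — prev 4 → CONFLICT
13: bank 2 row 10 — prev 15 → CONFLICT

CLASS = CONFLICT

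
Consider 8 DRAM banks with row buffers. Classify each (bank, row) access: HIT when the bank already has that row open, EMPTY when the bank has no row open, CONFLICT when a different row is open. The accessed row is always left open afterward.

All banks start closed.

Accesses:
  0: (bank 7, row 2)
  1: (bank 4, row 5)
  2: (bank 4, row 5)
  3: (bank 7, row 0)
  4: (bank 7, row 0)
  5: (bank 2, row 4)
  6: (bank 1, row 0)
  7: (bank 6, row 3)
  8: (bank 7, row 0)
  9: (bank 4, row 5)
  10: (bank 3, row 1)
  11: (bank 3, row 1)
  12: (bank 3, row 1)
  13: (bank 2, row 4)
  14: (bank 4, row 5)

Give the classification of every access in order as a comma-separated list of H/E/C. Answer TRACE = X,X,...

TRACE = E,E,H,C,H,E,E,E,H,H,E,H,H,H,H

  [0] b7 r2: no row ⇒ E
  [1] b4 r5: no row ⇒ E
  [2] b4 r5: had r5 ⇒ H
  [3] b7 r0: had r2 ⇒ C
  [4] b7 r0: had r0 ⇒ H
  [5] b2 r4: no row ⇒ E
  [6] b1 r0: no row ⇒ E
  [7] b6 r3: no row ⇒ E
  [8] b7 r0: had r0 ⇒ H
  [9] b4 r5: had r5 ⇒ H
  [10] b3 r1: no row ⇒ E
  [11] b3 r1: had r1 ⇒ H
  [12] b3 r1: had r1 ⇒ H
  [13] b2 r4: had r4 ⇒ H
  [14] b4 r5: had r5 ⇒ H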